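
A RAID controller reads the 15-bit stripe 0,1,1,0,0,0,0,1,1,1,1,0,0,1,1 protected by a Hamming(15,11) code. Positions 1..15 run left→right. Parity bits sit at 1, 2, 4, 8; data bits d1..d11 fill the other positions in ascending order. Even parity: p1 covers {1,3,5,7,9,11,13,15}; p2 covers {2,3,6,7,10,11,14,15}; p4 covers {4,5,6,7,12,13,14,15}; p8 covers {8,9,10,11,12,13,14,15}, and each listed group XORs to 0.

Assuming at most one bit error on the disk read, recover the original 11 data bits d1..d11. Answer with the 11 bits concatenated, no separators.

s1 (pos 1,3,5,7,9,11,13,15): 0⊕1⊕0⊕0⊕1⊕1⊕0⊕1 = 0
s2 (pos 2,3,6,7,10,11,14,15): 1⊕1⊕0⊕0⊕1⊕1⊕1⊕1 = 0
s4 (pos 4,5,6,7,12,13,14,15): 0⊕0⊕0⊕0⊕0⊕0⊕1⊕1 = 0
s8 (pos 8,9,10,11,12,13,14,15): 1⊕1⊕1⊕1⊕0⊕0⊕1⊕1 = 0
Syndrome s8…s1 = 0000 → no error.
Read data bits from positions 3,5,6,7,9,10,11,12,13,14,15: 10001110011

10001110011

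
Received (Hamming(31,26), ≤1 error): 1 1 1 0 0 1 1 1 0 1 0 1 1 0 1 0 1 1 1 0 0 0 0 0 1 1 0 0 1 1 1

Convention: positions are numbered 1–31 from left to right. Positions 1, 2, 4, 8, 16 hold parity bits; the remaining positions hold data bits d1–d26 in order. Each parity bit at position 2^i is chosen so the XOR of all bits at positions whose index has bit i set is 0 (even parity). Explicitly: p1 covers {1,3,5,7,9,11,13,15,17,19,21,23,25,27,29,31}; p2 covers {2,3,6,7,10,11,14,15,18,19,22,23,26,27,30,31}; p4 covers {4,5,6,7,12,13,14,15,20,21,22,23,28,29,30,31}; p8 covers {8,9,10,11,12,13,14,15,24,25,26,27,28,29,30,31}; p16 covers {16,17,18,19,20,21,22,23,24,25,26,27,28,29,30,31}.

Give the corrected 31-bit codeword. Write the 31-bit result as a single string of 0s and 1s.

s1 (pos 1,3,5,7,9,11,13,15,17,19,21,23,25,27,29,31): 1⊕1⊕0⊕1⊕0⊕0⊕1⊕1⊕1⊕1⊕0⊕0⊕1⊕0⊕1⊕1 = 0
s2 (pos 2,3,6,7,10,11,14,15,18,19,22,23,26,27,30,31): 1⊕1⊕1⊕1⊕1⊕0⊕0⊕1⊕1⊕1⊕0⊕0⊕1⊕0⊕1⊕1 = 1
s4 (pos 4,5,6,7,12,13,14,15,20,21,22,23,28,29,30,31): 0⊕0⊕1⊕1⊕1⊕1⊕0⊕1⊕0⊕0⊕0⊕0⊕0⊕1⊕1⊕1 = 0
s8 (pos 8,9,10,11,12,13,14,15,24,25,26,27,28,29,30,31): 1⊕0⊕1⊕0⊕1⊕1⊕0⊕1⊕0⊕1⊕1⊕0⊕0⊕1⊕1⊕1 = 0
s16 (pos 16,17,18,19,20,21,22,23,24,25,26,27,28,29,30,31): 0⊕1⊕1⊕1⊕0⊕0⊕0⊕0⊕0⊕1⊕1⊕0⊕0⊕1⊕1⊕1 = 0
Syndrome s16…s1 = 00010 → error at position 2.
Flip position 2: 1110011101011010111000001100111 → 1010011101011010111000001100111

1010011101011010111000001100111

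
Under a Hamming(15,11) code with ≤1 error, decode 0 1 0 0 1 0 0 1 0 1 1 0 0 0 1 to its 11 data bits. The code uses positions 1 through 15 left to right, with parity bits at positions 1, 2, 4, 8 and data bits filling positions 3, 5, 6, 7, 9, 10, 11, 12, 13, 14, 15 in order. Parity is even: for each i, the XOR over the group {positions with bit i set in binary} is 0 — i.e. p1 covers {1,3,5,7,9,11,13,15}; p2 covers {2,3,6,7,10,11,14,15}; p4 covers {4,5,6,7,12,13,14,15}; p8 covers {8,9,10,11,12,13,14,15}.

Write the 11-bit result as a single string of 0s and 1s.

s1 (pos 1,3,5,7,9,11,13,15): 0⊕0⊕1⊕0⊕0⊕1⊕0⊕1 = 1
s2 (pos 2,3,6,7,10,11,14,15): 1⊕0⊕0⊕0⊕1⊕1⊕0⊕1 = 0
s4 (pos 4,5,6,7,12,13,14,15): 0⊕1⊕0⊕0⊕0⊕0⊕0⊕1 = 0
s8 (pos 8,9,10,11,12,13,14,15): 1⊕0⊕1⊕1⊕0⊕0⊕0⊕1 = 0
Syndrome s8…s1 = 0001 → error at position 1.
Flip position 1: 010010010110001 → 110010010110001
Read data bits from positions 3,5,6,7,9,10,11,12,13,14,15: 01000110001

01000110001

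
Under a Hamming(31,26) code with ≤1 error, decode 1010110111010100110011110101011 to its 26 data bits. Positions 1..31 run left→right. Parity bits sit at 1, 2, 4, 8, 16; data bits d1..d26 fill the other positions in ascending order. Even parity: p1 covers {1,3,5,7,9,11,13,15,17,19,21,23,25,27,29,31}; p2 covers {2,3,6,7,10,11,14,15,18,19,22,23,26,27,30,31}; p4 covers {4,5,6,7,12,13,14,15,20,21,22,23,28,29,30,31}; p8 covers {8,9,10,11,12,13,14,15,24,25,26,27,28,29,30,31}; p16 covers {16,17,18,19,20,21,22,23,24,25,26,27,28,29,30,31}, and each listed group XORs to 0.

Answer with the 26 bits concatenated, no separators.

s1 (pos 1,3,5,7,9,11,13,15,17,19,21,23,25,27,29,31): 1⊕1⊕1⊕0⊕1⊕0⊕0⊕0⊕1⊕0⊕1⊕1⊕0⊕0⊕0⊕1 = 0
s2 (pos 2,3,6,7,10,11,14,15,18,19,22,23,26,27,30,31): 0⊕1⊕1⊕0⊕1⊕0⊕1⊕0⊕1⊕0⊕1⊕1⊕1⊕0⊕1⊕1 = 0
s4 (pos 4,5,6,7,12,13,14,15,20,21,22,23,28,29,30,31): 0⊕1⊕1⊕0⊕1⊕0⊕1⊕0⊕0⊕1⊕1⊕1⊕1⊕0⊕1⊕1 = 0
s8 (pos 8,9,10,11,12,13,14,15,24,25,26,27,28,29,30,31): 1⊕1⊕1⊕0⊕1⊕0⊕1⊕0⊕1⊕0⊕1⊕0⊕1⊕0⊕1⊕1 = 0
s16 (pos 16,17,18,19,20,21,22,23,24,25,26,27,28,29,30,31): 0⊕1⊕1⊕0⊕0⊕1⊕1⊕1⊕1⊕0⊕1⊕0⊕1⊕0⊕1⊕1 = 0
Syndrome s16…s1 = 00000 → no error.
Read data bits from positions 3,5,6,7,9,10,11,12,13,14,15,17,18,19,20,21,22,23,24,25,26,27,28,29,30,31: 11101101010110011110101011

11101101010110011110101011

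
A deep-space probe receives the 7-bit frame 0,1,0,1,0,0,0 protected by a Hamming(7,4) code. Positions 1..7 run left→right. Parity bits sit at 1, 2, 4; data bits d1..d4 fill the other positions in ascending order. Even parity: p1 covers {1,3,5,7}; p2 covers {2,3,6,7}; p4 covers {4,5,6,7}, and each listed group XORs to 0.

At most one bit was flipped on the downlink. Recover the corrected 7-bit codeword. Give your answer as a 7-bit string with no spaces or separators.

s1 (pos 1,3,5,7): 0⊕0⊕0⊕0 = 0
s2 (pos 2,3,6,7): 1⊕0⊕0⊕0 = 1
s4 (pos 4,5,6,7): 1⊕0⊕0⊕0 = 1
Syndrome s4…s1 = 110 → error at position 6.
Flip position 6: 0101000 → 0101010

0101010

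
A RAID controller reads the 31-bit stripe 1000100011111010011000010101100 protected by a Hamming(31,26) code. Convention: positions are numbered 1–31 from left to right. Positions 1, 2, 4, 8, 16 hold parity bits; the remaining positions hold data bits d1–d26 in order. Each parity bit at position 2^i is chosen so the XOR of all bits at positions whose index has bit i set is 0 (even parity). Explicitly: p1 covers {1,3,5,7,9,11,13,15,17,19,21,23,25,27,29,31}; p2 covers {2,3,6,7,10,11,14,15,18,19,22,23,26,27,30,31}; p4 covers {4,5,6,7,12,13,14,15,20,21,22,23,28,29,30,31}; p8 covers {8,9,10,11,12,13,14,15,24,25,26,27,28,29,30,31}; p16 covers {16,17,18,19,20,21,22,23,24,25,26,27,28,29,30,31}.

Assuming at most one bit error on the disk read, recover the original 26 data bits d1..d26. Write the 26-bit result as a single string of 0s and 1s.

s1 (pos 1,3,5,7,9,11,13,15,17,19,21,23,25,27,29,31): 1⊕0⊕1⊕0⊕1⊕1⊕1⊕1⊕0⊕1⊕0⊕0⊕0⊕0⊕1⊕0 = 0
s2 (pos 2,3,6,7,10,11,14,15,18,19,22,23,26,27,30,31): 0⊕0⊕0⊕0⊕1⊕1⊕0⊕1⊕1⊕1⊕0⊕0⊕1⊕0⊕0⊕0 = 0
s4 (pos 4,5,6,7,12,13,14,15,20,21,22,23,28,29,30,31): 0⊕1⊕0⊕0⊕1⊕1⊕0⊕1⊕0⊕0⊕0⊕0⊕1⊕1⊕0⊕0 = 0
s8 (pos 8,9,10,11,12,13,14,15,24,25,26,27,28,29,30,31): 0⊕1⊕1⊕1⊕1⊕1⊕0⊕1⊕1⊕0⊕1⊕0⊕1⊕1⊕0⊕0 = 0
s16 (pos 16,17,18,19,20,21,22,23,24,25,26,27,28,29,30,31): 0⊕0⊕1⊕1⊕0⊕0⊕0⊕0⊕1⊕0⊕1⊕0⊕1⊕1⊕0⊕0 = 0
Syndrome s16…s1 = 00000 → no error.
Read data bits from positions 3,5,6,7,9,10,11,12,13,14,15,17,18,19,20,21,22,23,24,25,26,27,28,29,30,31: 01001111101011000010101100

01001111101011000010101100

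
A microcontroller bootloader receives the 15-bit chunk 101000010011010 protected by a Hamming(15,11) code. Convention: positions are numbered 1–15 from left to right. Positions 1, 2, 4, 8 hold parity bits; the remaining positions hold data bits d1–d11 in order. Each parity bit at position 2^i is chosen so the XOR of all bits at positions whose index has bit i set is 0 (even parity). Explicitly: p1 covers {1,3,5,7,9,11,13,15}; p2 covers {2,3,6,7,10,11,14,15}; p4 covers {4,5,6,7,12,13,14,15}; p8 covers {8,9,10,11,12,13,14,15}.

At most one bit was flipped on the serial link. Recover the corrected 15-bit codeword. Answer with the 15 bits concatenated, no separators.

s1 (pos 1,3,5,7,9,11,13,15): 1⊕1⊕0⊕0⊕0⊕1⊕0⊕0 = 1
s2 (pos 2,3,6,7,10,11,14,15): 0⊕1⊕0⊕0⊕0⊕1⊕1⊕0 = 1
s4 (pos 4,5,6,7,12,13,14,15): 0⊕0⊕0⊕0⊕1⊕0⊕1⊕0 = 0
s8 (pos 8,9,10,11,12,13,14,15): 1⊕0⊕0⊕1⊕1⊕0⊕1⊕0 = 0
Syndrome s8…s1 = 0011 → error at position 3.
Flip position 3: 101000010011010 → 100000010011010

100000010011010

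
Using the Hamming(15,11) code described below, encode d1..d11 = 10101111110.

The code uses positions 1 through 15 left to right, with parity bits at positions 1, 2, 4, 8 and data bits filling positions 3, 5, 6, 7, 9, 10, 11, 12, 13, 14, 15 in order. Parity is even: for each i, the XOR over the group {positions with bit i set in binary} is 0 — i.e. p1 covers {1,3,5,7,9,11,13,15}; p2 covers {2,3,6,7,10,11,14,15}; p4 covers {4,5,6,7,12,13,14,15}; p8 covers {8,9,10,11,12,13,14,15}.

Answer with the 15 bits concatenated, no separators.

Place data at non-parity positions: p1 p2 1 p4 0 1 0 p8 1 1 1 1 1 1 0
p1 (pos 1,3,5,7,9,11,13,15): XOR of data positions = 1⊕0⊕0⊕1⊕1⊕1⊕0 = 0
p2 (pos 2,3,6,7,10,11,14,15): XOR of data positions = 1⊕1⊕0⊕1⊕1⊕1⊕0 = 1
p4 (pos 4,5,6,7,12,13,14,15): XOR of data positions = 0⊕1⊕0⊕1⊕1⊕1⊕0 = 0
p8 (pos 8,9,10,11,12,13,14,15): XOR of data positions = 1⊕1⊕1⊕1⊕1⊕1⊕0 = 0
Codeword: 011001001111110

011001001111110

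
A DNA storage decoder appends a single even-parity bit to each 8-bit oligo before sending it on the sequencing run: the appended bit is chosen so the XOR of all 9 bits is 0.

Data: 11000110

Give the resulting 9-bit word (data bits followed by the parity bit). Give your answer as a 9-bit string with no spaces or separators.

110001100

XOR of the 8 data bits: 1⊕1⊕0⊕0⊕0⊕1⊕1⊕0 = 0
Parity bit = 0 (so all 9 bits XOR to 0).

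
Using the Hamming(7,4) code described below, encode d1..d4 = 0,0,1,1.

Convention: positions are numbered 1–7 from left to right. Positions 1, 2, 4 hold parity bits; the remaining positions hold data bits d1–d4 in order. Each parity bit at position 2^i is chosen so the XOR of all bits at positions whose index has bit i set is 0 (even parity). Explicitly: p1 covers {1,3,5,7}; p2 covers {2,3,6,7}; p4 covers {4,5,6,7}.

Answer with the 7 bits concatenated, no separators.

Place data at non-parity positions: p1 p2 0 p4 0 1 1
p1 (pos 1,3,5,7): XOR of data positions = 0⊕0⊕1 = 1
p2 (pos 2,3,6,7): XOR of data positions = 0⊕1⊕1 = 0
p4 (pos 4,5,6,7): XOR of data positions = 0⊕1⊕1 = 0
Codeword: 1000011

1000011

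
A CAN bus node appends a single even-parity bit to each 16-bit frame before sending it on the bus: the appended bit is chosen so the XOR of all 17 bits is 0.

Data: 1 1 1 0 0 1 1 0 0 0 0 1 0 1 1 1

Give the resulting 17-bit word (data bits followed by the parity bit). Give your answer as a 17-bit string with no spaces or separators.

XOR of the 16 data bits: 1⊕1⊕1⊕0⊕0⊕1⊕1⊕0⊕0⊕0⊕0⊕1⊕0⊕1⊕1⊕1 = 1
Parity bit = 1 (so all 17 bits XOR to 0).

11100110000101111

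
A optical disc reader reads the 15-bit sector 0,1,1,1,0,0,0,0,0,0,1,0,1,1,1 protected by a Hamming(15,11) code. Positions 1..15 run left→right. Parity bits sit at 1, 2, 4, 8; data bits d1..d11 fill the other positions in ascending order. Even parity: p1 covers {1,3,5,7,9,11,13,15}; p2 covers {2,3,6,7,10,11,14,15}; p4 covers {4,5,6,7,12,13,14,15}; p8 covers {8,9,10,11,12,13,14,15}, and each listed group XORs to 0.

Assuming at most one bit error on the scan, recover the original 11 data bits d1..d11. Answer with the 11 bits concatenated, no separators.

10000010111

s1 (pos 1,3,5,7,9,11,13,15): 0⊕1⊕0⊕0⊕0⊕1⊕1⊕1 = 0
s2 (pos 2,3,6,7,10,11,14,15): 1⊕1⊕0⊕0⊕0⊕1⊕1⊕1 = 1
s4 (pos 4,5,6,7,12,13,14,15): 1⊕0⊕0⊕0⊕0⊕1⊕1⊕1 = 0
s8 (pos 8,9,10,11,12,13,14,15): 0⊕0⊕0⊕1⊕0⊕1⊕1⊕1 = 0
Syndrome s8…s1 = 0010 → error at position 2.
Flip position 2: 011100000010111 → 001100000010111
Read data bits from positions 3,5,6,7,9,10,11,12,13,14,15: 10000010111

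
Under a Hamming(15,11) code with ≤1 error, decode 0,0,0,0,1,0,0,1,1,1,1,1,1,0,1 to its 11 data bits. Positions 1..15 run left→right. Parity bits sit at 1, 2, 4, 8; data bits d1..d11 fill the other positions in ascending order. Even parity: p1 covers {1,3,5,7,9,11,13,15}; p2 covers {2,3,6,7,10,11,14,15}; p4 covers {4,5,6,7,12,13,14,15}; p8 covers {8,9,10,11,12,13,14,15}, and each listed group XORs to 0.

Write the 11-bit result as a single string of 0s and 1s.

01001101101

s1 (pos 1,3,5,7,9,11,13,15): 0⊕0⊕1⊕0⊕1⊕1⊕1⊕1 = 1
s2 (pos 2,3,6,7,10,11,14,15): 0⊕0⊕0⊕0⊕1⊕1⊕0⊕1 = 1
s4 (pos 4,5,6,7,12,13,14,15): 0⊕1⊕0⊕0⊕1⊕1⊕0⊕1 = 0
s8 (pos 8,9,10,11,12,13,14,15): 1⊕1⊕1⊕1⊕1⊕1⊕0⊕1 = 1
Syndrome s8…s1 = 1011 → error at position 11.
Flip position 11: 000010011111101 → 000010011101101
Read data bits from positions 3,5,6,7,9,10,11,12,13,14,15: 01001101101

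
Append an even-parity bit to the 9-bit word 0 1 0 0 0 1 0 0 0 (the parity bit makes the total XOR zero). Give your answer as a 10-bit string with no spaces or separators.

0100010000

XOR of the 9 data bits: 0⊕1⊕0⊕0⊕0⊕1⊕0⊕0⊕0 = 0
Parity bit = 0 (so all 10 bits XOR to 0).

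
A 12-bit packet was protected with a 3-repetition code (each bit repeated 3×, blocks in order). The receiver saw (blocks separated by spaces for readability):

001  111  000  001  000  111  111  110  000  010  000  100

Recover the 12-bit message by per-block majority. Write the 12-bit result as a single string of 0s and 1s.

Block 1 (001): 1 one → 0
Block 2 (111): 3 ones → 1
Block 3 (000): 0 ones → 0
Block 4 (001): 1 one → 0
Block 5 (000): 0 ones → 0
Block 6 (111): 3 ones → 1
Block 7 (111): 3 ones → 1
Block 8 (110): 2 ones → 1
Block 9 (000): 0 ones → 0
Block 10 (010): 1 one → 0
Block 11 (000): 0 ones → 0
Block 12 (100): 1 one → 0

010001110000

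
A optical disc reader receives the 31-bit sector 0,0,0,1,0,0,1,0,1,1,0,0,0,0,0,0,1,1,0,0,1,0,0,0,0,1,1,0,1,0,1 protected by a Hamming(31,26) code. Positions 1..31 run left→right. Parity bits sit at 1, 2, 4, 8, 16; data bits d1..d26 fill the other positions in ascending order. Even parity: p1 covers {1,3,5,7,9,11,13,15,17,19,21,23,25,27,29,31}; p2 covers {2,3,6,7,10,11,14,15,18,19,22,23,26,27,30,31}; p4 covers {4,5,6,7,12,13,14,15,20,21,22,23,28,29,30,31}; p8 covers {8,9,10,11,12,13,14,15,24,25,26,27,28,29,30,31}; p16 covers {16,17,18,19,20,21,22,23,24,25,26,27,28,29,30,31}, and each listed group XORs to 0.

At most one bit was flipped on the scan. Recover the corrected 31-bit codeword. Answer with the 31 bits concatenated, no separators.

0001001011000000110000000110101

s1 (pos 1,3,5,7,9,11,13,15,17,19,21,23,25,27,29,31): 0⊕0⊕0⊕1⊕1⊕0⊕0⊕0⊕1⊕0⊕1⊕0⊕0⊕1⊕1⊕1 = 1
s2 (pos 2,3,6,7,10,11,14,15,18,19,22,23,26,27,30,31): 0⊕0⊕0⊕1⊕1⊕0⊕0⊕0⊕1⊕0⊕0⊕0⊕1⊕1⊕0⊕1 = 0
s4 (pos 4,5,6,7,12,13,14,15,20,21,22,23,28,29,30,31): 1⊕0⊕0⊕1⊕0⊕0⊕0⊕0⊕0⊕1⊕0⊕0⊕0⊕1⊕0⊕1 = 1
s8 (pos 8,9,10,11,12,13,14,15,24,25,26,27,28,29,30,31): 0⊕1⊕1⊕0⊕0⊕0⊕0⊕0⊕0⊕0⊕1⊕1⊕0⊕1⊕0⊕1 = 0
s16 (pos 16,17,18,19,20,21,22,23,24,25,26,27,28,29,30,31): 0⊕1⊕1⊕0⊕0⊕1⊕0⊕0⊕0⊕0⊕1⊕1⊕0⊕1⊕0⊕1 = 1
Syndrome s16…s1 = 10101 → error at position 21.
Flip position 21: 0001001011000000110010000110101 → 0001001011000000110000000110101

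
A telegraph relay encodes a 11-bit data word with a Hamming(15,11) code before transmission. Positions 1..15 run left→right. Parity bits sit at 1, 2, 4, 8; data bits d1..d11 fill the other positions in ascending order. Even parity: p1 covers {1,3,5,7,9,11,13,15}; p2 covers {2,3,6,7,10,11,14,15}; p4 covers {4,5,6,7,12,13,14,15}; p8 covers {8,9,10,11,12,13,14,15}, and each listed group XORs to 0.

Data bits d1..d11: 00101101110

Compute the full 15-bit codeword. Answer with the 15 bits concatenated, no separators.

010001011101110

Place data at non-parity positions: p1 p2 0 p4 0 1 0 p8 1 1 0 1 1 1 0
p1 (pos 1,3,5,7,9,11,13,15): XOR of data positions = 0⊕0⊕0⊕1⊕0⊕1⊕0 = 0
p2 (pos 2,3,6,7,10,11,14,15): XOR of data positions = 0⊕1⊕0⊕1⊕0⊕1⊕0 = 1
p4 (pos 4,5,6,7,12,13,14,15): XOR of data positions = 0⊕1⊕0⊕1⊕1⊕1⊕0 = 0
p8 (pos 8,9,10,11,12,13,14,15): XOR of data positions = 1⊕1⊕0⊕1⊕1⊕1⊕0 = 1
Codeword: 010001011101110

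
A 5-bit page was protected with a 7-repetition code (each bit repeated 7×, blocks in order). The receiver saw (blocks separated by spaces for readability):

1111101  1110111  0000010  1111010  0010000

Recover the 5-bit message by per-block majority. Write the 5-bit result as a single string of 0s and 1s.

Block 1 (1111101): 6 ones → 1
Block 2 (1110111): 6 ones → 1
Block 3 (0000010): 1 one → 0
Block 4 (1111010): 5 ones → 1
Block 5 (0010000): 1 one → 0

11010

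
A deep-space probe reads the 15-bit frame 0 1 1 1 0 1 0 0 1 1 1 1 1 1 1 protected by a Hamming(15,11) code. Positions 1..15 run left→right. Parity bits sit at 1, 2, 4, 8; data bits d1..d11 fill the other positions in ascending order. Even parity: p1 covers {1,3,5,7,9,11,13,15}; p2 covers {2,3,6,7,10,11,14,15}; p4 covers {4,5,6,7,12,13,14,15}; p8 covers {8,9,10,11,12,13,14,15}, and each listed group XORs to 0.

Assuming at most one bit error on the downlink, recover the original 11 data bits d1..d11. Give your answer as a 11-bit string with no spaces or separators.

10101101111

s1 (pos 1,3,5,7,9,11,13,15): 0⊕1⊕0⊕0⊕1⊕1⊕1⊕1 = 1
s2 (pos 2,3,6,7,10,11,14,15): 1⊕1⊕1⊕0⊕1⊕1⊕1⊕1 = 1
s4 (pos 4,5,6,7,12,13,14,15): 1⊕0⊕1⊕0⊕1⊕1⊕1⊕1 = 0
s8 (pos 8,9,10,11,12,13,14,15): 0⊕1⊕1⊕1⊕1⊕1⊕1⊕1 = 1
Syndrome s8…s1 = 1011 → error at position 11.
Flip position 11: 011101001111111 → 011101001101111
Read data bits from positions 3,5,6,7,9,10,11,12,13,14,15: 10101101111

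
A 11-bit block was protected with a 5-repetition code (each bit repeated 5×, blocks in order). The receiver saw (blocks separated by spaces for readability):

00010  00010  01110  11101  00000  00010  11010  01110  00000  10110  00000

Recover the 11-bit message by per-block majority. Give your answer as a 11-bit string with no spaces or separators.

00110011010

Block 1 (00010): 1 one → 0
Block 2 (00010): 1 one → 0
Block 3 (01110): 3 ones → 1
Block 4 (11101): 4 ones → 1
Block 5 (00000): 0 ones → 0
Block 6 (00010): 1 one → 0
Block 7 (11010): 3 ones → 1
Block 8 (01110): 3 ones → 1
Block 9 (00000): 0 ones → 0
Block 10 (10110): 3 ones → 1
Block 11 (00000): 0 ones → 0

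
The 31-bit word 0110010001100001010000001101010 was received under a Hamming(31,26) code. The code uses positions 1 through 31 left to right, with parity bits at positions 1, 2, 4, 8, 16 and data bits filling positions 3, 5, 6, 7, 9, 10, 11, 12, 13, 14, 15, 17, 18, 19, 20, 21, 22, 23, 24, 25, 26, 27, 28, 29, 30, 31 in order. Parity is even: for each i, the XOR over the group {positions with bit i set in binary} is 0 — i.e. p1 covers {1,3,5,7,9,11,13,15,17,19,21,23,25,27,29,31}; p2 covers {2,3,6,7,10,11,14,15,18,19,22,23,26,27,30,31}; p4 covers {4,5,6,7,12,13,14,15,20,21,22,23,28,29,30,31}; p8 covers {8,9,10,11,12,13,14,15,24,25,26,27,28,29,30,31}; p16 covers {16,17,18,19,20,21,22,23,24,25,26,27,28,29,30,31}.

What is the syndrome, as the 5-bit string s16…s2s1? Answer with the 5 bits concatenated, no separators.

s1 (pos 1,3,5,7,9,11,13,15,17,19,21,23,25,27,29,31): 0⊕1⊕0⊕0⊕0⊕1⊕0⊕0⊕0⊕0⊕0⊕0⊕1⊕0⊕0⊕0 = 1
s2 (pos 2,3,6,7,10,11,14,15,18,19,22,23,26,27,30,31): 1⊕1⊕1⊕0⊕1⊕1⊕0⊕0⊕1⊕0⊕0⊕0⊕1⊕0⊕1⊕0 = 0
s4 (pos 4,5,6,7,12,13,14,15,20,21,22,23,28,29,30,31): 0⊕0⊕1⊕0⊕0⊕0⊕0⊕0⊕0⊕0⊕0⊕0⊕1⊕0⊕1⊕0 = 1
s8 (pos 8,9,10,11,12,13,14,15,24,25,26,27,28,29,30,31): 0⊕0⊕1⊕1⊕0⊕0⊕0⊕0⊕0⊕1⊕1⊕0⊕1⊕0⊕1⊕0 = 0
s16 (pos 16,17,18,19,20,21,22,23,24,25,26,27,28,29,30,31): 1⊕0⊕1⊕0⊕0⊕0⊕0⊕0⊕0⊕1⊕1⊕0⊕1⊕0⊕1⊕0 = 0
Syndrome s16…s1 = 00101 → error at position 5.

00101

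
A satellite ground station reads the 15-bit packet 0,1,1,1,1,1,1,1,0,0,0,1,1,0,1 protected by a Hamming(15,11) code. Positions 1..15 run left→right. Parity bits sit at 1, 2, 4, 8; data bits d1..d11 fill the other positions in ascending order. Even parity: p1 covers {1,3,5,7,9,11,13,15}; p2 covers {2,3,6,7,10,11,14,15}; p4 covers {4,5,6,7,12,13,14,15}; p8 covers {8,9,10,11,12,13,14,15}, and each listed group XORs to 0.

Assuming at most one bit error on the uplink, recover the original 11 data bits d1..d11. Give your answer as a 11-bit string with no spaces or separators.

s1 (pos 1,3,5,7,9,11,13,15): 0⊕1⊕1⊕1⊕0⊕0⊕1⊕1 = 1
s2 (pos 2,3,6,7,10,11,14,15): 1⊕1⊕1⊕1⊕0⊕0⊕0⊕1 = 1
s4 (pos 4,5,6,7,12,13,14,15): 1⊕1⊕1⊕1⊕1⊕1⊕0⊕1 = 1
s8 (pos 8,9,10,11,12,13,14,15): 1⊕0⊕0⊕0⊕1⊕1⊕0⊕1 = 0
Syndrome s8…s1 = 0111 → error at position 7.
Flip position 7: 011111110001101 → 011111010001101
Read data bits from positions 3,5,6,7,9,10,11,12,13,14,15: 11100001101

11100001101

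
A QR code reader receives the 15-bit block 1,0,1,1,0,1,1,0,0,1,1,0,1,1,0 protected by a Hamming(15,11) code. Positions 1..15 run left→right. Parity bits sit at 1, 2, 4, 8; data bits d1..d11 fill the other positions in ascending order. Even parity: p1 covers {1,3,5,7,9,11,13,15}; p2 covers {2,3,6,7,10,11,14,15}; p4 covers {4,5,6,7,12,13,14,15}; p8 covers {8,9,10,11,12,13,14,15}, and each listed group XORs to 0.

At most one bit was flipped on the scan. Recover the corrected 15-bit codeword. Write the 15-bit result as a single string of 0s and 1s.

s1 (pos 1,3,5,7,9,11,13,15): 1⊕1⊕0⊕1⊕0⊕1⊕1⊕0 = 1
s2 (pos 2,3,6,7,10,11,14,15): 0⊕1⊕1⊕1⊕1⊕1⊕1⊕0 = 0
s4 (pos 4,5,6,7,12,13,14,15): 1⊕0⊕1⊕1⊕0⊕1⊕1⊕0 = 1
s8 (pos 8,9,10,11,12,13,14,15): 0⊕0⊕1⊕1⊕0⊕1⊕1⊕0 = 0
Syndrome s8…s1 = 0101 → error at position 5.
Flip position 5: 101101100110110 → 101111100110110

101111100110110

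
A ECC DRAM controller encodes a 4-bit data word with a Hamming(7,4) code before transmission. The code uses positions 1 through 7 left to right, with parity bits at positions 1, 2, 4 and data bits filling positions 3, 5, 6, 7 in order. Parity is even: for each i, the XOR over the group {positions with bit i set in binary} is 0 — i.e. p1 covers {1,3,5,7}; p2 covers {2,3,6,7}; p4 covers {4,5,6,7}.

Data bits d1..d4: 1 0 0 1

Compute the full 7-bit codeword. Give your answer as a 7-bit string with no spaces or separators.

Place data at non-parity positions: p1 p2 1 p4 0 0 1
p1 (pos 1,3,5,7): XOR of data positions = 1⊕0⊕1 = 0
p2 (pos 2,3,6,7): XOR of data positions = 1⊕0⊕1 = 0
p4 (pos 4,5,6,7): XOR of data positions = 0⊕0⊕1 = 1
Codeword: 0011001

0011001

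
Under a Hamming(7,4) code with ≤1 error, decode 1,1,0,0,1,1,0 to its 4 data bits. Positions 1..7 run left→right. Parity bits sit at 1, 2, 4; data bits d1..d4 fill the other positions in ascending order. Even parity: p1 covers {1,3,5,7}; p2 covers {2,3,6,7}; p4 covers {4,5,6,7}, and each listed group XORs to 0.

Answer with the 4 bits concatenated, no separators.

0110

s1 (pos 1,3,5,7): 1⊕0⊕1⊕0 = 0
s2 (pos 2,3,6,7): 1⊕0⊕1⊕0 = 0
s4 (pos 4,5,6,7): 0⊕1⊕1⊕0 = 0
Syndrome s4…s1 = 000 → no error.
Read data bits from positions 3,5,6,7: 0110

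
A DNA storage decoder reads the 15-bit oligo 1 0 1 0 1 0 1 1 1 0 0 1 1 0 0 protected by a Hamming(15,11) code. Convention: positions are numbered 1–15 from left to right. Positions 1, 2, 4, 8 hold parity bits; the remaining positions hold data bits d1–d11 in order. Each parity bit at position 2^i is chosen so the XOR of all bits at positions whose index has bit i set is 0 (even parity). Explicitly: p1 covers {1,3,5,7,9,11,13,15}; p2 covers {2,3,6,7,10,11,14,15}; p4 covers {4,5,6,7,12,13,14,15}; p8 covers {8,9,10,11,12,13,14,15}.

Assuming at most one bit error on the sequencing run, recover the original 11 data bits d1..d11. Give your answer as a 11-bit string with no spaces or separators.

11011001100

s1 (pos 1,3,5,7,9,11,13,15): 1⊕1⊕1⊕1⊕1⊕0⊕1⊕0 = 0
s2 (pos 2,3,6,7,10,11,14,15): 0⊕1⊕0⊕1⊕0⊕0⊕0⊕0 = 0
s4 (pos 4,5,6,7,12,13,14,15): 0⊕1⊕0⊕1⊕1⊕1⊕0⊕0 = 0
s8 (pos 8,9,10,11,12,13,14,15): 1⊕1⊕0⊕0⊕1⊕1⊕0⊕0 = 0
Syndrome s8…s1 = 0000 → no error.
Read data bits from positions 3,5,6,7,9,10,11,12,13,14,15: 11011001100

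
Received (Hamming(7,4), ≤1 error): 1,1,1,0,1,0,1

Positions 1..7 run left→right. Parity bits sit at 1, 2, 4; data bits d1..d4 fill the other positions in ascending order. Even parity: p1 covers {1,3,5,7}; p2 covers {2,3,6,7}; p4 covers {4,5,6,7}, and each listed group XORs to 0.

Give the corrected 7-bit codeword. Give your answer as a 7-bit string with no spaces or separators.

s1 (pos 1,3,5,7): 1⊕1⊕1⊕1 = 0
s2 (pos 2,3,6,7): 1⊕1⊕0⊕1 = 1
s4 (pos 4,5,6,7): 0⊕1⊕0⊕1 = 0
Syndrome s4…s1 = 010 → error at position 2.
Flip position 2: 1110101 → 1010101

1010101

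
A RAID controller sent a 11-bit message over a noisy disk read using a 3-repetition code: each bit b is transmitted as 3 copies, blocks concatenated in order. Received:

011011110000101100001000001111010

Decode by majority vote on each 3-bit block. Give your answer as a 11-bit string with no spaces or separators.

11101000010

Block 1 (011): 2 ones → 1
Block 2 (011): 2 ones → 1
Block 3 (110): 2 ones → 1
Block 4 (000): 0 ones → 0
Block 5 (101): 2 ones → 1
Block 6 (100): 1 one → 0
Block 7 (001): 1 one → 0
Block 8 (000): 0 ones → 0
Block 9 (001): 1 one → 0
Block 10 (111): 3 ones → 1
Block 11 (010): 1 one → 0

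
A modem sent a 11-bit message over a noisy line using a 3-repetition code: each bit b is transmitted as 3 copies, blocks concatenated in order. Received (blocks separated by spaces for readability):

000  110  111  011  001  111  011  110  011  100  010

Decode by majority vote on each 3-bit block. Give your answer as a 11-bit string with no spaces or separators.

01110111100

Block 1 (000): 0 ones → 0
Block 2 (110): 2 ones → 1
Block 3 (111): 3 ones → 1
Block 4 (011): 2 ones → 1
Block 5 (001): 1 one → 0
Block 6 (111): 3 ones → 1
Block 7 (011): 2 ones → 1
Block 8 (110): 2 ones → 1
Block 9 (011): 2 ones → 1
Block 10 (100): 1 one → 0
Block 11 (010): 1 one → 0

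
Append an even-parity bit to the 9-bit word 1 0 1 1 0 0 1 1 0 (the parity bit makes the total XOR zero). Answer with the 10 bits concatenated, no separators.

1011001101

XOR of the 9 data bits: 1⊕0⊕1⊕1⊕0⊕0⊕1⊕1⊕0 = 1
Parity bit = 1 (so all 10 bits XOR to 0).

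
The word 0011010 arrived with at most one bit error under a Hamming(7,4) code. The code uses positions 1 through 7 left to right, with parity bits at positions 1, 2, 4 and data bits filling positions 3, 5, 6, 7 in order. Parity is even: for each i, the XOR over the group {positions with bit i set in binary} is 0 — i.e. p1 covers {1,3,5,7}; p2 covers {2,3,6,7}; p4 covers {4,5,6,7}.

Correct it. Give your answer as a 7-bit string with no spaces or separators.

s1 (pos 1,3,5,7): 0⊕1⊕0⊕0 = 1
s2 (pos 2,3,6,7): 0⊕1⊕1⊕0 = 0
s4 (pos 4,5,6,7): 1⊕0⊕1⊕0 = 0
Syndrome s4…s1 = 001 → error at position 1.
Flip position 1: 0011010 → 1011010

1011010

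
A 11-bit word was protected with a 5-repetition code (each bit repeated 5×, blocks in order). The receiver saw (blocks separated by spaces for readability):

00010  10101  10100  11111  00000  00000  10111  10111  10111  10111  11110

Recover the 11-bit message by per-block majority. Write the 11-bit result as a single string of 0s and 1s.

01010011111

Block 1 (00010): 1 one → 0
Block 2 (10101): 3 ones → 1
Block 3 (10100): 2 ones → 0
Block 4 (11111): 5 ones → 1
Block 5 (00000): 0 ones → 0
Block 6 (00000): 0 ones → 0
Block 7 (10111): 4 ones → 1
Block 8 (10111): 4 ones → 1
Block 9 (10111): 4 ones → 1
Block 10 (10111): 4 ones → 1
Block 11 (11110): 4 ones → 1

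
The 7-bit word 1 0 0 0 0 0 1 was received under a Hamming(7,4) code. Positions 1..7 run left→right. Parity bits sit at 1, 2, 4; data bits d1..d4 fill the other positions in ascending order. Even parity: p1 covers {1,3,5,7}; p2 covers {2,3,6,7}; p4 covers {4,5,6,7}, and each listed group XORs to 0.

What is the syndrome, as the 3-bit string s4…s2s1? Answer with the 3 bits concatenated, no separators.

s1 (pos 1,3,5,7): 1⊕0⊕0⊕1 = 0
s2 (pos 2,3,6,7): 0⊕0⊕0⊕1 = 1
s4 (pos 4,5,6,7): 0⊕0⊕0⊕1 = 1
Syndrome s4…s1 = 110 → error at position 6.

110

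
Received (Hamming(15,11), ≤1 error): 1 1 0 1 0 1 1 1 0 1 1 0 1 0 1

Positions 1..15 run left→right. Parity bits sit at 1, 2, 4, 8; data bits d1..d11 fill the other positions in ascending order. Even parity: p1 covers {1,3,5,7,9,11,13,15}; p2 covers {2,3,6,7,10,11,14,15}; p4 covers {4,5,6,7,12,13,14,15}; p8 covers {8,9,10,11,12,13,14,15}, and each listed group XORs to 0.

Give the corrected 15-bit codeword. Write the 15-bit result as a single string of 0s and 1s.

s1 (pos 1,3,5,7,9,11,13,15): 1⊕0⊕0⊕1⊕0⊕1⊕1⊕1 = 1
s2 (pos 2,3,6,7,10,11,14,15): 1⊕0⊕1⊕1⊕1⊕1⊕0⊕1 = 0
s4 (pos 4,5,6,7,12,13,14,15): 1⊕0⊕1⊕1⊕0⊕1⊕0⊕1 = 1
s8 (pos 8,9,10,11,12,13,14,15): 1⊕0⊕1⊕1⊕0⊕1⊕0⊕1 = 1
Syndrome s8…s1 = 1101 → error at position 13.
Flip position 13: 110101110110101 → 110101110110001

110101110110001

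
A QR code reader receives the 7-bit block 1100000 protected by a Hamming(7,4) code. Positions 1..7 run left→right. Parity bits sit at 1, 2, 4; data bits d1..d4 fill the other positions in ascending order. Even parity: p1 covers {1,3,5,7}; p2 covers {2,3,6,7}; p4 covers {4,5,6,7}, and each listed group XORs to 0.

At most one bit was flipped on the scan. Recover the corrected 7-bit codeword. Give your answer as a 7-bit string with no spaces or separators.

s1 (pos 1,3,5,7): 1⊕0⊕0⊕0 = 1
s2 (pos 2,3,6,7): 1⊕0⊕0⊕0 = 1
s4 (pos 4,5,6,7): 0⊕0⊕0⊕0 = 0
Syndrome s4…s1 = 011 → error at position 3.
Flip position 3: 1100000 → 1110000

1110000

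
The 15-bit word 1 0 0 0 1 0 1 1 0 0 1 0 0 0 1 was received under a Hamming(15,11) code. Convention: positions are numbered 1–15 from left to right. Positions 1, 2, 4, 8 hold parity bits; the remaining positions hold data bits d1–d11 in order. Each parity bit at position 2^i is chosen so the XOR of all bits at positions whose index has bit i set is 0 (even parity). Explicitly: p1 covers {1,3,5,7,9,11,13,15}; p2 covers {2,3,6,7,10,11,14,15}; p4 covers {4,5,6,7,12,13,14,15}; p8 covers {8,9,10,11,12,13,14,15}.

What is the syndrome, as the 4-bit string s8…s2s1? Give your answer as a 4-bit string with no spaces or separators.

1111

s1 (pos 1,3,5,7,9,11,13,15): 1⊕0⊕1⊕1⊕0⊕1⊕0⊕1 = 1
s2 (pos 2,3,6,7,10,11,14,15): 0⊕0⊕0⊕1⊕0⊕1⊕0⊕1 = 1
s4 (pos 4,5,6,7,12,13,14,15): 0⊕1⊕0⊕1⊕0⊕0⊕0⊕1 = 1
s8 (pos 8,9,10,11,12,13,14,15): 1⊕0⊕0⊕1⊕0⊕0⊕0⊕1 = 1
Syndrome s8…s1 = 1111 → error at position 15.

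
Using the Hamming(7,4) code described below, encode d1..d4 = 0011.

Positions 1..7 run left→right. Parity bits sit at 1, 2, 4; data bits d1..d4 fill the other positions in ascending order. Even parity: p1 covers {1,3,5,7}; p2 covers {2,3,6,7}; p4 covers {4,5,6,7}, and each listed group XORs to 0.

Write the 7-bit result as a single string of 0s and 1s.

1000011

Place data at non-parity positions: p1 p2 0 p4 0 1 1
p1 (pos 1,3,5,7): XOR of data positions = 0⊕0⊕1 = 1
p2 (pos 2,3,6,7): XOR of data positions = 0⊕1⊕1 = 0
p4 (pos 4,5,6,7): XOR of data positions = 0⊕1⊕1 = 0
Codeword: 1000011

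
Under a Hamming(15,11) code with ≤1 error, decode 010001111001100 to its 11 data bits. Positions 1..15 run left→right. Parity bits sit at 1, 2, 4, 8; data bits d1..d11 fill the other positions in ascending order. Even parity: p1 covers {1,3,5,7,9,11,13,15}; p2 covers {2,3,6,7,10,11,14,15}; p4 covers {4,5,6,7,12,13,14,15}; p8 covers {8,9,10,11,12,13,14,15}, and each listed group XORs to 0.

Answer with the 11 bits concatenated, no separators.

s1 (pos 1,3,5,7,9,11,13,15): 0⊕0⊕0⊕1⊕1⊕0⊕1⊕0 = 1
s2 (pos 2,3,6,7,10,11,14,15): 1⊕0⊕1⊕1⊕0⊕0⊕0⊕0 = 1
s4 (pos 4,5,6,7,12,13,14,15): 0⊕0⊕1⊕1⊕1⊕1⊕0⊕0 = 0
s8 (pos 8,9,10,11,12,13,14,15): 1⊕1⊕0⊕0⊕1⊕1⊕0⊕0 = 0
Syndrome s8…s1 = 0011 → error at position 3.
Flip position 3: 010001111001100 → 011001111001100
Read data bits from positions 3,5,6,7,9,10,11,12,13,14,15: 10111001100

10111001100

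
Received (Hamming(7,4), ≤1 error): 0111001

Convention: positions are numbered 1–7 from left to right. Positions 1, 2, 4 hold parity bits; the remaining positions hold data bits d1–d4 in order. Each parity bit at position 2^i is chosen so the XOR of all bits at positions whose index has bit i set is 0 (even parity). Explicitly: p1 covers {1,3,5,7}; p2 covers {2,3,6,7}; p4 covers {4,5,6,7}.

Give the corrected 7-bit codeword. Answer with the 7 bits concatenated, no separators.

0011001

s1 (pos 1,3,5,7): 0⊕1⊕0⊕1 = 0
s2 (pos 2,3,6,7): 1⊕1⊕0⊕1 = 1
s4 (pos 4,5,6,7): 1⊕0⊕0⊕1 = 0
Syndrome s4…s1 = 010 → error at position 2.
Flip position 2: 0111001 → 0011001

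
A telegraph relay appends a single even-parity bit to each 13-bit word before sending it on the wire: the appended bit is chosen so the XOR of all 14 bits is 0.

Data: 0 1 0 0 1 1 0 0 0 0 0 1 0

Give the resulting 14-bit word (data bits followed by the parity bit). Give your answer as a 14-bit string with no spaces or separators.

01001100000100

XOR of the 13 data bits: 0⊕1⊕0⊕0⊕1⊕1⊕0⊕0⊕0⊕0⊕0⊕1⊕0 = 0
Parity bit = 0 (so all 14 bits XOR to 0).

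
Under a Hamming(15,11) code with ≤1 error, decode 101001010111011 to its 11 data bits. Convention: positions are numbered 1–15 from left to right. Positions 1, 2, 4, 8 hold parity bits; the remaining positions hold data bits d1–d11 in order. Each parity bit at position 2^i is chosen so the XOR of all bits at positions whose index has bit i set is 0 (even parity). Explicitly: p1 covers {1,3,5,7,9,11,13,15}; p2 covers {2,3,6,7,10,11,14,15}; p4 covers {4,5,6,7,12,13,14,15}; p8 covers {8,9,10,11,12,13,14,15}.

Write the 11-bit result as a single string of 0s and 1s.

s1 (pos 1,3,5,7,9,11,13,15): 1⊕1⊕0⊕0⊕0⊕1⊕0⊕1 = 0
s2 (pos 2,3,6,7,10,11,14,15): 0⊕1⊕1⊕0⊕1⊕1⊕1⊕1 = 0
s4 (pos 4,5,6,7,12,13,14,15): 0⊕0⊕1⊕0⊕1⊕0⊕1⊕1 = 0
s8 (pos 8,9,10,11,12,13,14,15): 1⊕0⊕1⊕1⊕1⊕0⊕1⊕1 = 0
Syndrome s8…s1 = 0000 → no error.
Read data bits from positions 3,5,6,7,9,10,11,12,13,14,15: 10100111011

10100111011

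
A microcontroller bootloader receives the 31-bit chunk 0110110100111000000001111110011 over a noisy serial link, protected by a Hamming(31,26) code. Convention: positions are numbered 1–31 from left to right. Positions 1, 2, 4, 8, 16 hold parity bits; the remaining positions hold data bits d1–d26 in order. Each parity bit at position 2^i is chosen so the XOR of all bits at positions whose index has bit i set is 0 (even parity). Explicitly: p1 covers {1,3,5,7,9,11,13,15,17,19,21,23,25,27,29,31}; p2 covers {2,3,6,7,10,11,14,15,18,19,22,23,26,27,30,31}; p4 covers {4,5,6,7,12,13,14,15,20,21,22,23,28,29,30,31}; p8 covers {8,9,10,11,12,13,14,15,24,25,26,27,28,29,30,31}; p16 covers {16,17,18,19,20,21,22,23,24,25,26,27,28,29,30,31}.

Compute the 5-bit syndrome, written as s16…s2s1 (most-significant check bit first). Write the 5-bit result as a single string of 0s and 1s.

00000

s1 (pos 1,3,5,7,9,11,13,15,17,19,21,23,25,27,29,31): 0⊕1⊕1⊕0⊕0⊕1⊕1⊕0⊕0⊕0⊕0⊕1⊕1⊕1⊕0⊕1 = 0
s2 (pos 2,3,6,7,10,11,14,15,18,19,22,23,26,27,30,31): 1⊕1⊕1⊕0⊕0⊕1⊕0⊕0⊕0⊕0⊕1⊕1⊕1⊕1⊕1⊕1 = 0
s4 (pos 4,5,6,7,12,13,14,15,20,21,22,23,28,29,30,31): 0⊕1⊕1⊕0⊕1⊕1⊕0⊕0⊕0⊕0⊕1⊕1⊕0⊕0⊕1⊕1 = 0
s8 (pos 8,9,10,11,12,13,14,15,24,25,26,27,28,29,30,31): 1⊕0⊕0⊕1⊕1⊕1⊕0⊕0⊕1⊕1⊕1⊕1⊕0⊕0⊕1⊕1 = 0
s16 (pos 16,17,18,19,20,21,22,23,24,25,26,27,28,29,30,31): 0⊕0⊕0⊕0⊕0⊕0⊕1⊕1⊕1⊕1⊕1⊕1⊕0⊕0⊕1⊕1 = 0
Syndrome s16…s1 = 00000 → no error.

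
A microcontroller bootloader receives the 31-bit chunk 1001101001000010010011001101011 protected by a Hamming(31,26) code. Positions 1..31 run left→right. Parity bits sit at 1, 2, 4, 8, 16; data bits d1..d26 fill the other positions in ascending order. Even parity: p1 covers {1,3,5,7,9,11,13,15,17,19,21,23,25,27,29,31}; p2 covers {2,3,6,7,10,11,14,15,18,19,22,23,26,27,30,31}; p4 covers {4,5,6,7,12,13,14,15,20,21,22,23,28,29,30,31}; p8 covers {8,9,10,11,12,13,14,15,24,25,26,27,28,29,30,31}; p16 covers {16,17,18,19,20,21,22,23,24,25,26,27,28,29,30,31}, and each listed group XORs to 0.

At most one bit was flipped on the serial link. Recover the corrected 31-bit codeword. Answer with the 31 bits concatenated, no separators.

s1 (pos 1,3,5,7,9,11,13,15,17,19,21,23,25,27,29,31): 1⊕0⊕1⊕1⊕0⊕0⊕0⊕1⊕0⊕0⊕1⊕0⊕1⊕0⊕0⊕1 = 1
s2 (pos 2,3,6,7,10,11,14,15,18,19,22,23,26,27,30,31): 0⊕0⊕0⊕1⊕1⊕0⊕0⊕1⊕1⊕0⊕1⊕0⊕1⊕0⊕1⊕1 = 0
s4 (pos 4,5,6,7,12,13,14,15,20,21,22,23,28,29,30,31): 1⊕1⊕0⊕1⊕0⊕0⊕0⊕1⊕0⊕1⊕1⊕0⊕1⊕0⊕1⊕1 = 1
s8 (pos 8,9,10,11,12,13,14,15,24,25,26,27,28,29,30,31): 0⊕0⊕1⊕0⊕0⊕0⊕0⊕1⊕0⊕1⊕1⊕0⊕1⊕0⊕1⊕1 = 1
s16 (pos 16,17,18,19,20,21,22,23,24,25,26,27,28,29,30,31): 0⊕0⊕1⊕0⊕0⊕1⊕1⊕0⊕0⊕1⊕1⊕0⊕1⊕0⊕1⊕1 = 0
Syndrome s16…s1 = 01101 → error at position 13.
Flip position 13: 1001101001000010010011001101011 → 1001101001001010010011001101011

1001101001001010010011001101011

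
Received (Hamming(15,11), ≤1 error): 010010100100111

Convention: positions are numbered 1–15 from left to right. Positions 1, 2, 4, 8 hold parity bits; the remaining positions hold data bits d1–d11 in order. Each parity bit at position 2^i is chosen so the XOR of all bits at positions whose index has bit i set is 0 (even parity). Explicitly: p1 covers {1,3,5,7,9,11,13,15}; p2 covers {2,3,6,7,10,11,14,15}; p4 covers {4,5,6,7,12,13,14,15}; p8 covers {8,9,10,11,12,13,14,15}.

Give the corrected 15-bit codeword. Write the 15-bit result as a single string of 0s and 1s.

s1 (pos 1,3,5,7,9,11,13,15): 0⊕0⊕1⊕1⊕0⊕0⊕1⊕1 = 0
s2 (pos 2,3,6,7,10,11,14,15): 1⊕0⊕0⊕1⊕1⊕0⊕1⊕1 = 1
s4 (pos 4,5,6,7,12,13,14,15): 0⊕1⊕0⊕1⊕0⊕1⊕1⊕1 = 1
s8 (pos 8,9,10,11,12,13,14,15): 0⊕0⊕1⊕0⊕0⊕1⊕1⊕1 = 0
Syndrome s8…s1 = 0110 → error at position 6.
Flip position 6: 010010100100111 → 010011100100111

010011100100111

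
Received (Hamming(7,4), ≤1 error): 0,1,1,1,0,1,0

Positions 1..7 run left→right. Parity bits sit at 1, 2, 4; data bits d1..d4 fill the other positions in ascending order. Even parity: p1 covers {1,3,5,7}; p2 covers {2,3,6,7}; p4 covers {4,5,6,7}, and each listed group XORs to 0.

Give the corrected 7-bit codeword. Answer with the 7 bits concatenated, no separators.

s1 (pos 1,3,5,7): 0⊕1⊕0⊕0 = 1
s2 (pos 2,3,6,7): 1⊕1⊕1⊕0 = 1
s4 (pos 4,5,6,7): 1⊕0⊕1⊕0 = 0
Syndrome s4…s1 = 011 → error at position 3.
Flip position 3: 0111010 → 0101010

0101010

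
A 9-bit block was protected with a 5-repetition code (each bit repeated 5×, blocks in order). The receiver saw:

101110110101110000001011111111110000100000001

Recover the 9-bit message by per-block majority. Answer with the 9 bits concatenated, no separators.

111011000

Block 1 (10111): 4 ones → 1
Block 2 (01101): 3 ones → 1
Block 3 (01110): 3 ones → 1
Block 4 (00000): 0 ones → 0
Block 5 (10111): 4 ones → 1
Block 6 (11111): 5 ones → 1
Block 7 (11000): 2 ones → 0
Block 8 (01000): 1 one → 0
Block 9 (00001): 1 one → 0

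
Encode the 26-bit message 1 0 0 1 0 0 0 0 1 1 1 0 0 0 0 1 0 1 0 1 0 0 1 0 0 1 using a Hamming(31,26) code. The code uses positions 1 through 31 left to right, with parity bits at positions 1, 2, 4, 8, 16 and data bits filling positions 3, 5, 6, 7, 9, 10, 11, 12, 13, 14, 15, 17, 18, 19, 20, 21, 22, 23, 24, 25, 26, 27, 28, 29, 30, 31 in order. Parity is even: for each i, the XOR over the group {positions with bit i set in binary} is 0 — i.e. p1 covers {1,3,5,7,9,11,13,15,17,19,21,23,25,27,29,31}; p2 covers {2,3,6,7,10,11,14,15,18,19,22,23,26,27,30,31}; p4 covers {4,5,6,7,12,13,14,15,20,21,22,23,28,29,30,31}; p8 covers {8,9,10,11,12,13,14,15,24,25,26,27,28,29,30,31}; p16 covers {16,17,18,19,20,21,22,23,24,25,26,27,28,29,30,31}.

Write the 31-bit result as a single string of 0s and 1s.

0010001000001111000010101001001

Place data at non-parity positions: p1 p2 1 p4 0 0 1 p8 0 0 0 0 1 1 1 p16 0 0 0 0 1 0 1 0 1 0 0 1 0 0 1
p1 (pos 1,3,5,7,9,11,13,15,17,19,21,23,25,27,29,31): XOR of data positions = 1⊕0⊕1⊕0⊕0⊕1⊕1⊕0⊕0⊕1⊕1⊕1⊕0⊕0⊕1 = 0
p2 (pos 2,3,6,7,10,11,14,15,18,19,22,23,26,27,30,31): XOR of data positions = 1⊕0⊕1⊕0⊕0⊕1⊕1⊕0⊕0⊕0⊕1⊕0⊕0⊕0⊕1 = 0
p4 (pos 4,5,6,7,12,13,14,15,20,21,22,23,28,29,30,31): XOR of data positions = 0⊕0⊕1⊕0⊕1⊕1⊕1⊕0⊕1⊕0⊕1⊕1⊕0⊕0⊕1 = 0
p8 (pos 8,9,10,11,12,13,14,15,24,25,26,27,28,29,30,31): XOR of data positions = 0⊕0⊕0⊕0⊕1⊕1⊕1⊕0⊕1⊕0⊕0⊕1⊕0⊕0⊕1 = 0
p16 (pos 16,17,18,19,20,21,22,23,24,25,26,27,28,29,30,31): XOR of data positions = 0⊕0⊕0⊕0⊕1⊕0⊕1⊕0⊕1⊕0⊕0⊕1⊕0⊕0⊕1 = 1
Codeword: 0010001000001111000010101001001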